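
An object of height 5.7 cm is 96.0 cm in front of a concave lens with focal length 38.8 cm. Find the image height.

1.64 cm

For a concave lens, f = -38.8 cm.
1/d_i = 1/f − 1/d_o = 1/(-38.80) − 1/(96.0) = -0.03619, so d_i = -27.63 cm.
m = −d_i/d_o = +0.2878.
|h_i| = |m|·h_o = 0.2878 × 5.7 = 1.64 cm. The image is virtual, upright and reduced, on the same side as the object.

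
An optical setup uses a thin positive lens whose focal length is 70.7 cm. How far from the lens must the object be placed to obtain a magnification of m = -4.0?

88.4 cm

m = −d_i/d_o ⇒ d_i = −m·d_o.
1/f = 1/d_o + 1/d_i = 1/d_o − 1/(m·d_o) = (1 − 1/m)/d_o, so d_o = f(1 − 1/m) = (70.70)(1 − 1/(-4.0)) = 88.4 cm.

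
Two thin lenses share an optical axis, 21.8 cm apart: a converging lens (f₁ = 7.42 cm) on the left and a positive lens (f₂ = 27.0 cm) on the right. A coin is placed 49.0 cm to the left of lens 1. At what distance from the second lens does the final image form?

25.3 cm

Lens 1: 1/d_i1 = 1/f₁ − 1/d_o1 = 1/(7.42) − 1/(49.0) = 0.1144, so d_i1 = 8.744 cm.
The intermediate image is 8.744 cm to the right of lens 1, which is 21.8 − (8.744) = 13.06 cm to the left of lens 2, so d_o2 = +13.06 cm.
Lens 2: 1/d_i2 = 1/f₂ − 1/d_o2 = 1/(27.0) − 1/(13.06) = -0.03953, so d_i2 = -25.3 cm.
The final image is virtual, 25.3 cm to the left of lens 2 (overall magnification ≈ -0.35).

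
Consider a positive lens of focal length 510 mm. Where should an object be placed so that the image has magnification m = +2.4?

297 mm

m = −d_i/d_o ⇒ d_i = −m·d_o.
1/f = 1/d_o + 1/d_i = 1/d_o − 1/(m·d_o) = (1 − 1/m)/d_o, so d_o = f(1 − 1/m) = (510.0)(1 − 1/(+2.4)) = 297 mm.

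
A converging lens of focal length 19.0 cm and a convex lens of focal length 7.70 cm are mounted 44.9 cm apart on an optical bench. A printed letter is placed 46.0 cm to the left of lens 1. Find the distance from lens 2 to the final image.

20.0 cm

Lens 1: 1/d_i1 = 1/f₁ − 1/d_o1 = 1/(19.0) − 1/(46.0) = 0.03089, so d_i1 = 32.37 cm.
The intermediate image is 32.37 cm to the right of lens 1, which is 44.9 − (32.37) = 12.53 cm to the left of lens 2, so d_o2 = +12.53 cm.
Lens 2: 1/d_i2 = 1/f₂ − 1/d_o2 = 1/(7.70) − 1/(12.53) = 0.05006, so d_i2 = 20.0 cm.
The final image is real, 20.0 cm to the right of lens 2 (overall magnification ≈ 1.1).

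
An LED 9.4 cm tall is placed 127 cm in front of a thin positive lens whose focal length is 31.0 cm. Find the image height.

1/d_i = 1/f − 1/d_o = 1/(31.00) − 1/(127) = 0.02438, so d_i = 41.01 cm.
m = −d_i/d_o = -0.3229.
|h_i| = |m|·h_o = 0.3229 × 9.4 = 3.04 cm. The image is real, inverted and reduced, on the far side of the lens.

3.04 cm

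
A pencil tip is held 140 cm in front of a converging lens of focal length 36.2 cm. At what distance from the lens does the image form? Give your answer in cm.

Thin-lens equation: 1/v = 1/f − 1/u = 1/(36.20) − 1/(140) = 0.02762 − 0.007143 = 0.02048, so v = 48.8 cm.
The image is real, inverted and reduced, on the far side of the lens.

48.8 cm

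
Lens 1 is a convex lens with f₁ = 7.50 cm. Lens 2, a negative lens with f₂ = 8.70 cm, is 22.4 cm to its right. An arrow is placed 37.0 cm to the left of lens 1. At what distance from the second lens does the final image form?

5.21 cm

Lens 1: 1/d_i1 = 1/f₁ − 1/d_o1 = 1/(7.50) − 1/(37.0) = 0.1063, so d_i1 = 9.407 cm.
The intermediate image is 9.407 cm to the right of lens 1, which is 22.4 − (9.407) = 12.99 cm to the left of lens 2, so d_o2 = +12.99 cm.
Lens 2 is diverging, so f₂ = −8.70 cm.
Lens 2: 1/d_i2 = 1/f₂ − 1/d_o2 = 1/(-8.70) − 1/(12.99) = -0.1919, so d_i2 = -5.21 cm.
The final image is virtual, 5.21 cm to the left of lens 2 (overall magnification ≈ -0.10).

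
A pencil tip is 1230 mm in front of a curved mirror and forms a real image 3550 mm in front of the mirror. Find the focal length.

Real image ⇒ d_i = +3550 mm.
1/f = 1/d_o + 1/d_i = 1/(1230) + 1/(3550) = 0.001095, so f = 913 mm.
Since f is positive, the curved mirror is concave.

f = 913 mm (concave)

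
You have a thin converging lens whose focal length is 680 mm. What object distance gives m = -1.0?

1360 mm

m = −d_i/d_o ⇒ d_i = −m·d_o.
1/f = 1/d_o + 1/d_i = 1/d_o − 1/(m·d_o) = (1 − 1/m)/d_o, so d_o = f(1 − 1/m) = (680.0)(1 − 1/(-1.0)) = 1360 mm.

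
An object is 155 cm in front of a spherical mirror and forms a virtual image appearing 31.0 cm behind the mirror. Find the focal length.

Virtual image ⇒ d_i = −31.0 cm.
1/f = 1/d_o + 1/d_i = 1/(155) + 1/(-31.0) = -0.02581, so f = -38.8 cm.
Since f is negative, the spherical mirror is convex.

f = -38.8 cm (convex)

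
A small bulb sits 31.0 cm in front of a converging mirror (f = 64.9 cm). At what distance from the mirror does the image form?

Mirror equation: 1/v = 1/f − 1/u = 1/(64.90) − 1/(31.0) = 0.01541 − 0.03226 = -0.01685, so v = -59.3 cm.
The image is virtual, upright and enlarged, behind the mirror.

59.3 cm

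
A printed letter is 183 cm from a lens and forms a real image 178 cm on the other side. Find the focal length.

Real image ⇒ d_i = +178 cm.
1/f = 1/d_o + 1/d_i = 1/(183) + 1/(178) = 0.01108, so f = 90.2 cm.
Since f is positive, the lens is converging.

f = 90.2 cm (converging)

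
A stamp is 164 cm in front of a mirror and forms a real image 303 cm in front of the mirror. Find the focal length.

f = 106 cm (concave)

Real image ⇒ d_i = +303 cm.
1/f = 1/d_o + 1/d_i = 1/(164) + 1/(303) = 0.009398, so f = 106 cm.
Since f is positive, the mirror is concave.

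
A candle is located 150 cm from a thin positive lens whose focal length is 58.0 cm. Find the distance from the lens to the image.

Lens equation: 1/d_i = 1/f − 1/d_o = 1/(58.00) − 1/(150) = 0.01724 − 0.006667 = 0.01057, so d_i = 94.6 cm.
The image is real, inverted and reduced, on the far side of the lens.

94.6 cm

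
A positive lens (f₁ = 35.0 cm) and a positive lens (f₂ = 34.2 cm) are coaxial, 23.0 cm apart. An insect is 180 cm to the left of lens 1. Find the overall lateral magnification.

Lens 1: 1/d_i1 = 1/(35.0) − 1/(180) = 0.02302, so d_i1 = 43.45 cm; m₁ = −d_i1/d_o1 = -0.2414.
d_o2 = 23.0 − (43.45) = -20.45 cm (virtual object).
Lens 2: 1/d_i2 = 1/(34.2) − 1/(-20.45) = 0.07814, so d_i2 = 12.80 cm; m₂ = −d_i2/d_o2 = +0.6258.
m = m₁·m₂ = (-0.2414)(+0.6258) = -0.151.

m = -0.151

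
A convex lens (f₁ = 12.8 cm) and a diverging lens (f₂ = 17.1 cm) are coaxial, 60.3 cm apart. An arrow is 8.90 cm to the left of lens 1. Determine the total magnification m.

Lens 1: 1/d_i1 = 1/(12.8) − 1/(8.90) = -0.03423, so d_i1 = -29.21 cm; m₁ = −d_i1/d_o1 = +3.282.
d_o2 = 60.3 − (-29.21) = 89.51 cm.
f₂ = −17.1 cm (diverging).
Lens 2: 1/d_i2 = 1/(-17.1) − 1/(89.51) = -0.06965, so d_i2 = -14.36 cm; m₂ = −d_i2/d_o2 = +0.1604.
m = m₁·m₂ = (+3.282)(+0.1604) = +0.526.

m = +0.526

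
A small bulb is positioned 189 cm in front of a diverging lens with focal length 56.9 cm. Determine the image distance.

For a diverging lens, f = -56.9 cm.
Lens equation: 1/d_i = 1/f − 1/d_o = 1/(-56.90) − 1/(189) = -0.01757 − 0.005291 = -0.02287, so d_i = -43.7 cm.
The image is virtual, upright and reduced, on the same side as the object.

43.7 cm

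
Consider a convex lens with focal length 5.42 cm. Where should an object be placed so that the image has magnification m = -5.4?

6.42 cm

m = −d_i/d_o ⇒ d_i = −m·d_o.
1/f = 1/d_o + 1/d_i = 1/d_o − 1/(m·d_o) = (1 − 1/m)/d_o, so d_o = f(1 − 1/m) = (5.420)(1 − 1/(-5.4)) = 6.42 cm.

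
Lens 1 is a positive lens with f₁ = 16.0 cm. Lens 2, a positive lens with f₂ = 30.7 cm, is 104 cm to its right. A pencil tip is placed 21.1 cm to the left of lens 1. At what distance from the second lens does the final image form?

Lens 1: 1/d_i1 = 1/f₁ − 1/d_o1 = 1/(16.0) − 1/(21.1) = 0.01511, so d_i1 = 66.20 cm.
The intermediate image is 66.20 cm to the right of lens 1, which is 104 − (66.20) = 37.80 cm to the left of lens 2, so d_o2 = +37.80 cm.
Lens 2: 1/d_i2 = 1/f₂ − 1/d_o2 = 1/(30.7) − 1/(37.80) = 0.006118, so d_i2 = 163 cm.
The final image is real, 163 cm to the right of lens 2 (overall magnification ≈ 14).

163 cm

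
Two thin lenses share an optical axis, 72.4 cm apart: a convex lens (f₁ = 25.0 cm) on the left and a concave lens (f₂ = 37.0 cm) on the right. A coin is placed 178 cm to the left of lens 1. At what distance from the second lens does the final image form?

20.0 cm

Lens 1: 1/d_i1 = 1/f₁ − 1/d_o1 = 1/(25.0) − 1/(178) = 0.03438, so d_i1 = 29.08 cm.
The intermediate image is 29.08 cm to the right of lens 1, which is 72.4 − (29.08) = 43.32 cm to the left of lens 2, so d_o2 = +43.32 cm.
Lens 2 is diverging, so f₂ = −37.0 cm.
Lens 2: 1/d_i2 = 1/f₂ − 1/d_o2 = 1/(-37.0) − 1/(43.32) = -0.05011, so d_i2 = -20.0 cm.
The final image is virtual, 20.0 cm to the left of lens 2 (overall magnification ≈ -0.075).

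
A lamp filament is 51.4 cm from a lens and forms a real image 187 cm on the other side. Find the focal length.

f = 40.3 cm (converging)

Real image ⇒ d_i = +187 cm.
1/f = 1/d_o + 1/d_i = 1/(51.4) + 1/(187) = 0.02480, so f = 40.3 cm.
Since f is positive, the lens is converging.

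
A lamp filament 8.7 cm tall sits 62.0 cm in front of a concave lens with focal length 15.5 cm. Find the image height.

1.74 cm

For a concave lens, f = -15.5 cm.
1/d_i = 1/f − 1/d_o = 1/(-15.50) − 1/(62.0) = -0.08065, so d_i = -12.40 cm.
m = −d_i/d_o = +0.2000.
|h_i| = |m|·h_o = 0.2000 × 8.7 = 1.74 cm. The image is virtual, upright and reduced, on the same side as the object.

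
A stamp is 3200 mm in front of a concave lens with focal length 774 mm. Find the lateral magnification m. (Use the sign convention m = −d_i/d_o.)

m = +0.195

For a concave lens, f = -774 mm.
1/d_i = 1/f − 1/d_o = 1/(-774.0) − 1/(3200) = -0.001604, so d_i = -623.3 mm.
m = −d_i/d_o = −(-623.3)/(3200) = +0.195.
The image is virtual, upright and reduced, on the same side as the object.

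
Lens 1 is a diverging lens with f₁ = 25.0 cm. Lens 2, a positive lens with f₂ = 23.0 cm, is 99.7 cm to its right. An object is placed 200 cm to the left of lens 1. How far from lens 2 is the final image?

28.3 cm

Lens 1 is diverging, so f₁ = −25.0 cm.
Lens 1: 1/d_i1 = 1/f₁ − 1/d_o1 = 1/(-25.0) − 1/(200) = -0.04500, so d_i1 = -22.22 cm.
The intermediate image is 22.22 cm to the left of lens 1 (virtual), which is 99.7 − (-22.22) = 121.9 cm to the left of lens 2, so d_o2 = +121.9 cm.
Lens 2: 1/d_i2 = 1/f₂ − 1/d_o2 = 1/(23.0) − 1/(121.9) = 0.03527, so d_i2 = 28.3 cm.
The final image is real, 28.3 cm to the right of lens 2 (overall magnification ≈ -0.026).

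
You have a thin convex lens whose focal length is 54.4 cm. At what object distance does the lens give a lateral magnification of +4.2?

m = −d_i/d_o ⇒ d_i = −m·d_o.
1/f = 1/d_o + 1/d_i = 1/d_o − 1/(m·d_o) = (1 − 1/m)/d_o, so d_o = f(1 − 1/m) = (54.40)(1 − 1/(+4.2)) = 41.4 cm.

41.4 cm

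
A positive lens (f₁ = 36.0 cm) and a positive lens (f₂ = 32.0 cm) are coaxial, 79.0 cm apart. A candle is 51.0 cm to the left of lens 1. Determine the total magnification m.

Lens 1: 1/d_i1 = 1/(36.0) − 1/(51.0) = 0.008170, so d_i1 = 122.4 cm; m₁ = −d_i1/d_o1 = -2.400.
d_o2 = 79.0 − (122.4) = -43.40 cm (virtual object).
Lens 2: 1/d_i2 = 1/(32.0) − 1/(-43.40) = 0.05429, so d_i2 = 18.42 cm; m₂ = −d_i2/d_o2 = +0.4244.
m = m₁·m₂ = (-2.400)(+0.4244) = -1.02.

m = -1.02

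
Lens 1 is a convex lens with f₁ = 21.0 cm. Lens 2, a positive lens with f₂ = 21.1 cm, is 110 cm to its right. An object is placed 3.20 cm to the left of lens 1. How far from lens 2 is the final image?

Lens 1: 1/d_i1 = 1/f₁ − 1/d_o1 = 1/(21.0) − 1/(3.20) = -0.2649, so d_i1 = -3.775 cm.
The intermediate image is 3.775 cm to the left of lens 1 (virtual), which is 110 − (-3.775) = 113.8 cm to the left of lens 2, so d_o2 = +113.8 cm.
Lens 2: 1/d_i2 = 1/f₂ − 1/d_o2 = 1/(21.1) − 1/(113.8) = 0.03861, so d_i2 = 25.9 cm.
The final image is real, 25.9 cm to the right of lens 2 (overall magnification ≈ -0.27).

25.9 cm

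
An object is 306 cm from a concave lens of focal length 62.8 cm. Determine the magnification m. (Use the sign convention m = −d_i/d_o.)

For a concave lens, f = -62.8 cm.
1/d_i = 1/f − 1/d_o = 1/(-62.80) − 1/(306) = -0.01919, so d_i = -52.11 cm.
m = −d_i/d_o = −(-52.11)/(306) = +0.170.
The image is virtual, upright and reduced, on the same side as the object.

m = +0.170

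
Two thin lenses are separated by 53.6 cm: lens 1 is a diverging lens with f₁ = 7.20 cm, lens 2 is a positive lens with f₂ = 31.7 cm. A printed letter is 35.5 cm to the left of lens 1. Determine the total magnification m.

m = -0.192

f₁ = −7.20 cm (diverging).
Lens 1: 1/d_i1 = 1/(-7.20) − 1/(35.5) = -0.1671, so d_i1 = -5.986 cm; m₁ = −d_i1/d_o1 = +0.1686.
d_o2 = 53.6 − (-5.986) = 59.59 cm.
Lens 2: 1/d_i2 = 1/(31.7) − 1/(59.59) = 0.01476, so d_i2 = 67.73 cm; m₂ = −d_i2/d_o2 = -1.137.
m = m₁·m₂ = (+0.1686)(-1.137) = -0.192.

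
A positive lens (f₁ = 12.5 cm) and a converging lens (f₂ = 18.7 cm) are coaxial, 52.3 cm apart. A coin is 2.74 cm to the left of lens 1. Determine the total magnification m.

Lens 1: 1/d_i1 = 1/(12.5) − 1/(2.74) = -0.2850, so d_i1 = -3.509 cm; m₁ = −d_i1/d_o1 = +1.281.
d_o2 = 52.3 − (-3.509) = 55.81 cm.
Lens 2: 1/d_i2 = 1/(18.7) − 1/(55.81) = 0.03556, so d_i2 = 28.12 cm; m₂ = −d_i2/d_o2 = -0.5039.
m = m₁·m₂ = (+1.281)(-0.5039) = -0.645.

m = -0.645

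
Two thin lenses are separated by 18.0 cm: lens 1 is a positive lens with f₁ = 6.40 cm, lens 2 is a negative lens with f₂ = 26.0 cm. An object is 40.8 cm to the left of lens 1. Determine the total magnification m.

m = -0.133

Lens 1: 1/d_i1 = 1/(6.40) − 1/(40.8) = 0.1317, so d_i1 = 7.591 cm; m₁ = −d_i1/d_o1 = -0.1861.
d_o2 = 18.0 − (7.591) = 10.41 cm.
f₂ = −26.0 cm (diverging).
Lens 2: 1/d_i2 = 1/(-26.0) − 1/(10.41) = -0.1345, so d_i2 = -7.434 cm; m₂ = −d_i2/d_o2 = +0.7141.
m = m₁·m₂ = (-0.1861)(+0.7141) = -0.133.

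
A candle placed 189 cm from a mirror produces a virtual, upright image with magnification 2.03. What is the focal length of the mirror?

m = −d_i/d_o ⇒ d_i = −m·d_o = −(+2.03)·(189) = -383.7 cm.
1/f = 1/d_o + 1/d_i = 1/(189) + 1/(-383.7) = 0.002685, so f = 372 cm.
Since f is positive, the mirror is concave.

f = 372 cm (concave)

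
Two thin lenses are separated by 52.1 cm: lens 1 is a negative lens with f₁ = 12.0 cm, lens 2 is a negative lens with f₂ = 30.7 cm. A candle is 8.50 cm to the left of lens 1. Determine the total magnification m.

m = +0.205

f₁ = −12.0 cm (diverging).
Lens 1: 1/d_i1 = 1/(-12.0) − 1/(8.50) = -0.2010, so d_i1 = -4.976 cm; m₁ = −d_i1/d_o1 = +0.5854.
d_o2 = 52.1 − (-4.976) = 57.08 cm.
f₂ = −30.7 cm (diverging).
Lens 2: 1/d_i2 = 1/(-30.7) − 1/(57.08) = -0.05009, so d_i2 = -19.96 cm; m₂ = −d_i2/d_o2 = +0.3497.
m = m₁·m₂ = (+0.5854)(+0.3497) = +0.205.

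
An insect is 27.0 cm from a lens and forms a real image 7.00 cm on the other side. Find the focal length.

Real image ⇒ d_i = +7.00 cm.
1/f = 1/d_o + 1/d_i = 1/(27.0) + 1/(7.00) = 0.1799, so f = 5.56 cm.
Since f is positive, the lens is converging.

f = 5.56 cm (converging)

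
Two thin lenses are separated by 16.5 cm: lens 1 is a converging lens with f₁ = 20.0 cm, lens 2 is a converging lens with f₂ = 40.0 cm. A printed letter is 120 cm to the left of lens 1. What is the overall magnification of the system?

m = -0.168

Lens 1: 1/d_i1 = 1/(20.0) − 1/(120) = 0.04167, so d_i1 = 24.00 cm; m₁ = −d_i1/d_o1 = -0.2000.
d_o2 = 16.5 − (24.00) = -7.500 cm (virtual object).
Lens 2: 1/d_i2 = 1/(40.0) − 1/(-7.500) = 0.1583, so d_i2 = 6.316 cm; m₂ = −d_i2/d_o2 = +0.8421.
m = m₁·m₂ = (-0.2000)(+0.8421) = -0.168.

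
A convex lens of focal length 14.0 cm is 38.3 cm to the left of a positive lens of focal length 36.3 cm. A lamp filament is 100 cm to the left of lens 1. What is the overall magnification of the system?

m = -0.414

Lens 1: 1/d_i1 = 1/(14.0) − 1/(100) = 0.06143, so d_i1 = 16.28 cm; m₁ = −d_i1/d_o1 = -0.1628.
d_o2 = 38.3 − (16.28) = 22.02 cm.
Lens 2: 1/d_i2 = 1/(36.3) − 1/(22.02) = -0.01787, so d_i2 = -55.98 cm; m₂ = −d_i2/d_o2 = +2.542.
m = m₁·m₂ = (-0.1628)(+2.542) = -0.414.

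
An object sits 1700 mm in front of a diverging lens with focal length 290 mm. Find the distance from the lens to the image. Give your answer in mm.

For a diverging lens, f = -290 mm.
Thin-lens equation: 1/s_i = 1/f − 1/s_o = 1/(-290.0) − 1/(1700) = -0.003448 − 0.0005882 = -0.004037, so s_i = -248 mm.
The image is virtual, upright and reduced, on the same side as the object.

248 mm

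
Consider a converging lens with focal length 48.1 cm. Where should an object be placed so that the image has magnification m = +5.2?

38.9 cm

m = −d_i/d_o ⇒ d_i = −m·d_o.
1/f = 1/d_o + 1/d_i = 1/d_o − 1/(m·d_o) = (1 − 1/m)/d_o, so d_o = f(1 − 1/m) = (48.10)(1 − 1/(+5.2)) = 38.9 cm.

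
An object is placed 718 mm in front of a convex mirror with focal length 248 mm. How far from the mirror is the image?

For a convex mirror, f = -248 mm.
Mirror equation: 1/d_i = 1/f − 1/d_o = 1/(-248.0) − 1/(718) = -0.004032 − 0.001393 = -0.005425, so d_i = -184 mm.
The image is virtual, upright and reduced, behind the mirror.

184 mm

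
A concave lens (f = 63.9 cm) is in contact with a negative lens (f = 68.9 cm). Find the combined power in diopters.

P₁ = 1/f₁ = 1/(-0.639 m) = -1.565 D; P₂ = 1/f₂ = 1/(-0.689 m) = -1.451 D.
For thin lenses in contact, P = P₁ + P₂ = (-1.565) + (-1.451) = -3.02 D.

P = -3.02 D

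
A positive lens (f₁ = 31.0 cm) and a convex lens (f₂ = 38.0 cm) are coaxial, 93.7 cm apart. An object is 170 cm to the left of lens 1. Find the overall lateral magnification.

Lens 1: 1/d_i1 = 1/(31.0) − 1/(170) = 0.02638, so d_i1 = 37.91 cm; m₁ = −d_i1/d_o1 = -0.2230.
d_o2 = 93.7 − (37.91) = 55.79 cm.
Lens 2: 1/d_i2 = 1/(38.0) − 1/(55.79) = 0.008391, so d_i2 = 119.2 cm; m₂ = −d_i2/d_o2 = -2.136.
m = m₁·m₂ = (-0.2230)(-2.136) = +0.476.

m = +0.476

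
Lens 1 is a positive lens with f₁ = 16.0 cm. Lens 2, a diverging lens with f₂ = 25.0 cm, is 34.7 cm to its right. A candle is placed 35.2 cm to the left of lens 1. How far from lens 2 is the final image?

4.42 cm

Lens 1: 1/d_i1 = 1/f₁ − 1/d_o1 = 1/(16.0) − 1/(35.2) = 0.03409, so d_i1 = 29.33 cm.
The intermediate image is 29.33 cm to the right of lens 1, which is 34.7 − (29.33) = 5.370 cm to the left of lens 2, so d_o2 = +5.370 cm.
Lens 2 is diverging, so f₂ = −25.0 cm.
Lens 2: 1/d_i2 = 1/f₂ − 1/d_o2 = 1/(-25.0) − 1/(5.370) = -0.2262, so d_i2 = -4.42 cm.
The final image is virtual, 4.42 cm to the left of lens 2 (overall magnification ≈ -0.69).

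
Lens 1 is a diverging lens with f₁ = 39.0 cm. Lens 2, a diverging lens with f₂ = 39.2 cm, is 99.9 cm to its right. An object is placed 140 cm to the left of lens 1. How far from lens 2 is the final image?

Lens 1 is diverging, so f₁ = −39.0 cm.
Lens 1: 1/d_i1 = 1/f₁ − 1/d_o1 = 1/(-39.0) − 1/(140) = -0.03278, so d_i1 = -30.50 cm.
The intermediate image is 30.50 cm to the left of lens 1 (virtual), which is 99.9 − (-30.50) = 130.4 cm to the left of lens 2, so d_o2 = +130.4 cm.
Lens 2 is diverging, so f₂ = −39.2 cm.
Lens 2: 1/d_i2 = 1/f₂ − 1/d_o2 = 1/(-39.2) − 1/(130.4) = -0.03318, so d_i2 = -30.1 cm.
The final image is virtual, 30.1 cm to the left of lens 2 (overall magnification ≈ 0.050).

30.1 cm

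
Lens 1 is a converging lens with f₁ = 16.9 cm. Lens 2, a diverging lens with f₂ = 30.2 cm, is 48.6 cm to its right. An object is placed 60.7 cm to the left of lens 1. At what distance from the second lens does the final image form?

Lens 1: 1/d_i1 = 1/f₁ − 1/d_o1 = 1/(16.9) − 1/(60.7) = 0.04270, so d_i1 = 23.42 cm.
The intermediate image is 23.42 cm to the right of lens 1, which is 48.6 − (23.42) = 25.18 cm to the left of lens 2, so d_o2 = +25.18 cm.
Lens 2 is diverging, so f₂ = −30.2 cm.
Lens 2: 1/d_i2 = 1/f₂ − 1/d_o2 = 1/(-30.2) − 1/(25.18) = -0.07283, so d_i2 = -13.7 cm.
The final image is virtual, 13.7 cm to the left of lens 2 (overall magnification ≈ -0.21).

13.7 cm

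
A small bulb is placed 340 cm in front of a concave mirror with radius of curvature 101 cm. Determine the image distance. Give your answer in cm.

f = R/2 = 101/2 = 50.50 cm.
Mirror equation: 1/d_i = 1/f − 1/d_o = 1/(50.50) − 1/(340) = 0.01980 − 0.002941 = 0.01686, so d_i = 59.3 cm.
The image is real, inverted and reduced, in front of the mirror.

59.3 cm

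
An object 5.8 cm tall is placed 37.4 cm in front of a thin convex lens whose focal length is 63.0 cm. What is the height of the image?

1/d_i = 1/f − 1/d_o = 1/(63.00) − 1/(37.4) = -0.01086, so d_i = -92.04 cm.
m = −d_i/d_o = +2.461.
|h_i| = |m|·h_o = 2.461 × 5.8 = 14.3 cm. The image is virtual, upright and enlarged, on the same side as the object.

14.3 cm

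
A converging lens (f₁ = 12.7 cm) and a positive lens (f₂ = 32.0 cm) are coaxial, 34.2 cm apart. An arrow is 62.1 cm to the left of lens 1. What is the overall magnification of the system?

Lens 1: 1/d_i1 = 1/(12.7) − 1/(62.1) = 0.06264, so d_i1 = 15.96 cm; m₁ = −d_i1/d_o1 = -0.2570.
d_o2 = 34.2 − (15.96) = 18.24 cm.
Lens 2: 1/d_i2 = 1/(32.0) − 1/(18.24) = -0.02357, so d_i2 = -42.42 cm; m₂ = −d_i2/d_o2 = +2.326.
m = m₁·m₂ = (-0.2570)(+2.326) = -0.598.

m = -0.598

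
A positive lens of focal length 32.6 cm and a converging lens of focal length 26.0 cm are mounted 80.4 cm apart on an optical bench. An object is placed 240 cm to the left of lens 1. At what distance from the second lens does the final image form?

66.5 cm

Lens 1: 1/d_i1 = 1/f₁ − 1/d_o1 = 1/(32.6) − 1/(240) = 0.02651, so d_i1 = 37.72 cm.
The intermediate image is 37.72 cm to the right of lens 1, which is 80.4 − (37.72) = 42.68 cm to the left of lens 2, so d_o2 = +42.68 cm.
Lens 2: 1/d_i2 = 1/f₂ − 1/d_o2 = 1/(26.0) − 1/(42.68) = 0.01503, so d_i2 = 66.5 cm.
The final image is real, 66.5 cm to the right of lens 2 (overall magnification ≈ 0.25).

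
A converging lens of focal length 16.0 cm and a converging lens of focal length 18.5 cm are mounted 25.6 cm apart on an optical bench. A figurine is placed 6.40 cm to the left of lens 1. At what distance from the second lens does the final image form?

37.8 cm

Lens 1: 1/d_i1 = 1/f₁ − 1/d_o1 = 1/(16.0) − 1/(6.40) = -0.09375, so d_i1 = -10.67 cm.
The intermediate image is 10.67 cm to the left of lens 1 (virtual), which is 25.6 − (-10.67) = 36.27 cm to the left of lens 2, so d_o2 = +36.27 cm.
Lens 2: 1/d_i2 = 1/f₂ − 1/d_o2 = 1/(18.5) − 1/(36.27) = 0.02648, so d_i2 = 37.8 cm.
The final image is real, 37.8 cm to the right of lens 2 (overall magnification ≈ -1.7).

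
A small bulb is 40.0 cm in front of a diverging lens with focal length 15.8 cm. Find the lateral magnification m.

For a diverging lens, f = -15.8 cm.
1/d_i = 1/f − 1/d_o = 1/(-15.80) − 1/(40.0) = -0.08829, so d_i = -11.33 cm.
m = −d_i/d_o = −(-11.33)/(40.0) = +0.283.
The image is virtual, upright and reduced, on the same side as the object.

m = +0.283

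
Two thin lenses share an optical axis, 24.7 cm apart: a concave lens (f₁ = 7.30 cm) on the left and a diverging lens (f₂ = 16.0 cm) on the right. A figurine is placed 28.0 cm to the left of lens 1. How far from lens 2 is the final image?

Lens 1 is diverging, so f₁ = −7.30 cm.
Lens 1: 1/d_i1 = 1/f₁ − 1/d_o1 = 1/(-7.30) − 1/(28.0) = -0.1727, so d_i1 = -5.790 cm.
The intermediate image is 5.790 cm to the left of lens 1 (virtual), which is 24.7 − (-5.790) = 30.49 cm to the left of lens 2, so d_o2 = +30.49 cm.
Lens 2 is diverging, so f₂ = −16.0 cm.
Lens 2: 1/d_i2 = 1/f₂ − 1/d_o2 = 1/(-16.0) − 1/(30.49) = -0.09530, so d_i2 = -10.5 cm.
The final image is virtual, 10.5 cm to the left of lens 2 (overall magnification ≈ 0.071).

10.5 cm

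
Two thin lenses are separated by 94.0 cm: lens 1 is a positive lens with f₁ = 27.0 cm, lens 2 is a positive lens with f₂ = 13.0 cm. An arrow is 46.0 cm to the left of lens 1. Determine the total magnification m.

Lens 1: 1/d_i1 = 1/(27.0) − 1/(46.0) = 0.01530, so d_i1 = 65.37 cm; m₁ = −d_i1/d_o1 = -1.421.
d_o2 = 94.0 − (65.37) = 28.63 cm.
Lens 2: 1/d_i2 = 1/(13.0) − 1/(28.63) = 0.04199, so d_i2 = 23.81 cm; m₂ = −d_i2/d_o2 = -0.8317.
m = m₁·m₂ = (-1.421)(-0.8317) = +1.18.

m = +1.18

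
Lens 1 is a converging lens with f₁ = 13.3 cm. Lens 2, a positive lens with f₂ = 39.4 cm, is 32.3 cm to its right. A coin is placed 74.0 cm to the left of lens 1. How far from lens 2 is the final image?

Lens 1: 1/d_i1 = 1/f₁ − 1/d_o1 = 1/(13.3) − 1/(74.0) = 0.06167, so d_i1 = 16.21 cm.
The intermediate image is 16.21 cm to the right of lens 1, which is 32.3 − (16.21) = 16.09 cm to the left of lens 2, so d_o2 = +16.09 cm.
Lens 2: 1/d_i2 = 1/f₂ − 1/d_o2 = 1/(39.4) − 1/(16.09) = -0.03677, so d_i2 = -27.2 cm.
The final image is virtual, 27.2 cm to the left of lens 2 (overall magnification ≈ -0.37).

27.2 cm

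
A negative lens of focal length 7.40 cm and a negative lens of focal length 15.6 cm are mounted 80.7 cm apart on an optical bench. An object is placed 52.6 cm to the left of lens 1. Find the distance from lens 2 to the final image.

13.2 cm

Lens 1 is diverging, so f₁ = −7.40 cm.
Lens 1: 1/d_i1 = 1/f₁ − 1/d_o1 = 1/(-7.40) − 1/(52.6) = -0.1541, so d_i1 = -6.487 cm.
The intermediate image is 6.487 cm to the left of lens 1 (virtual), which is 80.7 − (-6.487) = 87.19 cm to the left of lens 2, so d_o2 = +87.19 cm.
Lens 2 is diverging, so f₂ = −15.6 cm.
Lens 2: 1/d_i2 = 1/f₂ − 1/d_o2 = 1/(-15.6) − 1/(87.19) = -0.07557, so d_i2 = -13.2 cm.
The final image is virtual, 13.2 cm to the left of lens 2 (overall magnification ≈ 0.019).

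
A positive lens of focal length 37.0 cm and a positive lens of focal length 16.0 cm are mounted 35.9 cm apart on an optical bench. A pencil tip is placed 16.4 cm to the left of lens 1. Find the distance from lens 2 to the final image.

Lens 1: 1/d_i1 = 1/f₁ − 1/d_o1 = 1/(37.0) − 1/(16.4) = -0.03395, so d_i1 = -29.46 cm.
The intermediate image is 29.46 cm to the left of lens 1 (virtual), which is 35.9 − (-29.46) = 65.36 cm to the left of lens 2, so d_o2 = +65.36 cm.
Lens 2: 1/d_i2 = 1/f₂ − 1/d_o2 = 1/(16.0) − 1/(65.36) = 0.04720, so d_i2 = 21.2 cm.
The final image is real, 21.2 cm to the right of lens 2 (overall magnification ≈ -0.58).

21.2 cm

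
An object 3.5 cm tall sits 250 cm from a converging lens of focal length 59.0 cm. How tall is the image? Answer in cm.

1/d_i = 1/f − 1/d_o = 1/(59.00) − 1/(250) = 0.01295, so d_i = 77.23 cm.
m = −d_i/d_o = -0.3089.
|h_i| = |m|·h_o = 0.3089 × 3.5 = 1.08 cm. The image is real, inverted and reduced, on the far side of the lens.

1.08 cm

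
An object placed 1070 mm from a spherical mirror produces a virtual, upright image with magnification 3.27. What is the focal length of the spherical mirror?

m = −d_i/d_o ⇒ d_i = −m·d_o = −(+3.27)·(1070) = -3499 mm.
1/f = 1/d_o + 1/d_i = 1/(1070) + 1/(-3499) = 0.0006488, so f = 1540 mm.
Since f is positive, the spherical mirror is concave.

f = 1540 mm (concave)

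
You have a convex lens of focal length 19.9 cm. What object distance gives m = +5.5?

16.3 cm

m = −d_i/d_o ⇒ d_i = −m·d_o.
1/f = 1/d_o + 1/d_i = 1/d_o − 1/(m·d_o) = (1 − 1/m)/d_o, so d_o = f(1 − 1/m) = (19.90)(1 − 1/(+5.5)) = 16.3 cm.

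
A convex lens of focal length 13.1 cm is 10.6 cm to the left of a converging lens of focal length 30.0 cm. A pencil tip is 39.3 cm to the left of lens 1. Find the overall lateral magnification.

Lens 1: 1/d_i1 = 1/(13.1) − 1/(39.3) = 0.05089, so d_i1 = 19.65 cm; m₁ = −d_i1/d_o1 = -0.5000.
d_o2 = 10.6 − (19.65) = -9.050 cm (virtual object).
Lens 2: 1/d_i2 = 1/(30.0) − 1/(-9.050) = 0.1438, so d_i2 = 6.953 cm; m₂ = −d_i2/d_o2 = +0.7682.
m = m₁·m₂ = (-0.5000)(+0.7682) = -0.384.

m = -0.384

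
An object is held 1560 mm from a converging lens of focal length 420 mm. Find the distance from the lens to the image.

575 mm

Thin-lens equation: 1/q = 1/f − 1/p = 1/(420.0) − 1/(1560) = 0.002381 − 0.0006410 = 0.001740, so q = 575 mm.
The image is real, inverted and reduced, on the far side of the lens.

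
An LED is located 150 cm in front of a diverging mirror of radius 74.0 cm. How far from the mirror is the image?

29.7 cm

f = R/2 = 74.0/2 = 37.00 cm; for a diverging mirror, f = -37.00 cm.
Mirror equation: 1/v = 1/f − 1/u = 1/(-37.00) − 1/(150) = -0.02703 − 0.006667 = -0.03369, so v = -29.7 cm.
The image is virtual, upright and reduced, behind the mirror.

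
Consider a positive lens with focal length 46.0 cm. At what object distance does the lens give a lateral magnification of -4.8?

m = −d_i/d_o ⇒ d_i = −m·d_o.
1/f = 1/d_o + 1/d_i = 1/d_o − 1/(m·d_o) = (1 − 1/m)/d_o, so d_o = f(1 − 1/m) = (46.00)(1 − 1/(-4.8)) = 55.6 cm.

55.6 cm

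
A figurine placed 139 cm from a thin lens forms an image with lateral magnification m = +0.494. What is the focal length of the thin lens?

m = −d_i/d_o ⇒ d_i = −m·d_o = −(+0.494)·(139) = -68.67 cm.
1/f = 1/d_o + 1/d_i = 1/(139) + 1/(-68.67) = -0.007368, so f = -136 cm.
Since f is negative, the thin lens is diverging.

f = -136 cm (diverging)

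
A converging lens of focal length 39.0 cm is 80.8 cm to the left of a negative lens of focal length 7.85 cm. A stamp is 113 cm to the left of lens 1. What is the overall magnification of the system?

Lens 1: 1/d_i1 = 1/(39.0) − 1/(113) = 0.01679, so d_i1 = 59.55 cm; m₁ = −d_i1/d_o1 = -0.5270.
d_o2 = 80.8 − (59.55) = 21.25 cm.
f₂ = −7.85 cm (diverging).
Lens 2: 1/d_i2 = 1/(-7.85) − 1/(21.25) = -0.1744, so d_i2 = -5.732 cm; m₂ = −d_i2/d_o2 = +0.2698.
m = m₁·m₂ = (-0.5270)(+0.2698) = -0.142.

m = -0.142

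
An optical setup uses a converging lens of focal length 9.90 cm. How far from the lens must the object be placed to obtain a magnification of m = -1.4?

m = −d_i/d_o ⇒ d_i = −m·d_o.
1/f = 1/d_o + 1/d_i = 1/d_o − 1/(m·d_o) = (1 − 1/m)/d_o, so d_o = f(1 − 1/m) = (9.900)(1 − 1/(-1.4)) = 17.0 cm.

17.0 cm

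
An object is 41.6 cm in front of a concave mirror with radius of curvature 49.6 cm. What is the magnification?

f = R/2 = 49.6/2 = 24.80 cm.
1/d_i = 1/f − 1/d_o = 1/(24.80) − 1/(41.6) = 0.01628, so d_i = 61.41 cm.
m = −d_i/d_o = −(61.41)/(41.6) = -1.48.
The image is real, inverted and enlarged, in front of the mirror.

m = -1.48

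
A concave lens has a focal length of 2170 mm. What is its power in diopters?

For a concave lens, f = −2170 mm.
f = -217 cm = -2.17 m.
P = 1/f = 1/(-2.17 m) = -0.461 D.

P = -0.461 D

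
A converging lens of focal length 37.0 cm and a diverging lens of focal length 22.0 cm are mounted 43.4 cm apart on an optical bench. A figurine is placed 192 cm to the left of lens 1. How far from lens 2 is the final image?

Lens 1: 1/d_i1 = 1/f₁ − 1/d_o1 = 1/(37.0) − 1/(192) = 0.02182, so d_i1 = 45.83 cm.
The intermediate image is 45.83 cm to the right of lens 1, which lies 2.430 cm to the right of lens 2 — a virtual object — so d_o2 = −2.430 cm.
Lens 2 is diverging, so f₂ = −22.0 cm.
Lens 2: 1/d_i2 = 1/f₂ − 1/d_o2 = 1/(-22.0) − 1/(-2.430) = 0.3661, so d_i2 = 2.73 cm.
The final image is real, 2.73 cm to the right of lens 2 (overall magnification ≈ -0.27).

2.73 cm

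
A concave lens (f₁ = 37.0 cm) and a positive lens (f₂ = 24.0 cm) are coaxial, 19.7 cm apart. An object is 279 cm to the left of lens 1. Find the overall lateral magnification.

f₁ = −37.0 cm (diverging).
Lens 1: 1/d_i1 = 1/(-37.0) − 1/(279) = -0.03061, so d_i1 = -32.67 cm; m₁ = −d_i1/d_o1 = +0.1171.
d_o2 = 19.7 − (-32.67) = 52.37 cm.
Lens 2: 1/d_i2 = 1/(24.0) − 1/(52.37) = 0.02257, so d_i2 = 44.30 cm; m₂ = −d_i2/d_o2 = -0.8460.
m = m₁·m₂ = (+0.1171)(-0.8460) = -0.0991.

m = -0.0991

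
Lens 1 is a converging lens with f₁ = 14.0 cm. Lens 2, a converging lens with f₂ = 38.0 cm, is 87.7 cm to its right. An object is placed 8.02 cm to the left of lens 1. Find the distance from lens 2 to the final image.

Lens 1: 1/d_i1 = 1/f₁ − 1/d_o1 = 1/(14.0) − 1/(8.02) = -0.05326, so d_i1 = -18.78 cm.
The intermediate image is 18.78 cm to the left of lens 1 (virtual), which is 87.7 − (-18.78) = 106.5 cm to the left of lens 2, so d_o2 = +106.5 cm.
Lens 2: 1/d_i2 = 1/f₂ − 1/d_o2 = 1/(38.0) − 1/(106.5) = 0.01693, so d_i2 = 59.1 cm.
The final image is real, 59.1 cm to the right of lens 2 (overall magnification ≈ -1.3).

59.1 cm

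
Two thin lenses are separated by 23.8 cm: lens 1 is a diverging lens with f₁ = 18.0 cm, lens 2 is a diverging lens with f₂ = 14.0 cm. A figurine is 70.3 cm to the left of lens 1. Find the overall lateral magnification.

f₁ = −18.0 cm (diverging).
Lens 1: 1/d_i1 = 1/(-18.0) − 1/(70.3) = -0.06978, so d_i1 = -14.33 cm; m₁ = −d_i1/d_o1 = +0.2038.
d_o2 = 23.8 − (-14.33) = 38.13 cm.
f₂ = −14.0 cm (diverging).
Lens 2: 1/d_i2 = 1/(-14.0) − 1/(38.13) = -0.09765, so d_i2 = -10.24 cm; m₂ = −d_i2/d_o2 = +0.2686.
m = m₁·m₂ = (+0.2038)(+0.2686) = +0.0547.

m = +0.0547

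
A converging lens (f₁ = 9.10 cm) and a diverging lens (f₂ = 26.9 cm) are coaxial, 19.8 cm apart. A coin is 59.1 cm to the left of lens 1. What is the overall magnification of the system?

Lens 1: 1/d_i1 = 1/(9.10) − 1/(59.1) = 0.09297, so d_i1 = 10.76 cm; m₁ = −d_i1/d_o1 = -0.1821.
d_o2 = 19.8 − (10.76) = 9.040 cm.
f₂ = −26.9 cm (diverging).
Lens 2: 1/d_i2 = 1/(-26.9) − 1/(9.040) = -0.1478, so d_i2 = -6.766 cm; m₂ = −d_i2/d_o2 = +0.7485.
m = m₁·m₂ = (-0.1821)(+0.7485) = -0.136.

m = -0.136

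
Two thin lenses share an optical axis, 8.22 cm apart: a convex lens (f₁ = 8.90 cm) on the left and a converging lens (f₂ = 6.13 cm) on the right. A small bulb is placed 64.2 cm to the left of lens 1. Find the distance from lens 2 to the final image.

Lens 1: 1/d_i1 = 1/f₁ − 1/d_o1 = 1/(8.90) − 1/(64.2) = 0.09678, so d_i1 = 10.33 cm.
The intermediate image is 10.33 cm to the right of lens 1, which lies 2.110 cm to the right of lens 2 — a virtual object — so d_o2 = −2.110 cm.
Lens 2: 1/d_i2 = 1/f₂ − 1/d_o2 = 1/(6.13) − 1/(-2.110) = 0.6371, so d_i2 = 1.57 cm.
The final image is real, 1.57 cm to the right of lens 2 (overall magnification ≈ -0.12).

1.57 cm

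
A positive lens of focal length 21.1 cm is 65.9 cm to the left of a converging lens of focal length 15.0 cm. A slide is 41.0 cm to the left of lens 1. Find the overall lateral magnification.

Lens 1: 1/d_i1 = 1/(21.1) − 1/(41.0) = 0.02300, so d_i1 = 43.47 cm; m₁ = −d_i1/d_o1 = -1.060.
d_o2 = 65.9 − (43.47) = 22.43 cm.
Lens 2: 1/d_i2 = 1/(15.0) − 1/(22.43) = 0.02208, so d_i2 = 45.28 cm; m₂ = −d_i2/d_o2 = -2.019.
m = m₁·m₂ = (-1.060)(-2.019) = +2.14.

m = +2.14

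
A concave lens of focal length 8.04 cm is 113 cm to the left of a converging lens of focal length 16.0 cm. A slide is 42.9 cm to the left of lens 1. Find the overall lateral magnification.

f₁ = −8.04 cm (diverging).
Lens 1: 1/d_i1 = 1/(-8.04) − 1/(42.9) = -0.1477, so d_i1 = -6.771 cm; m₁ = −d_i1/d_o1 = +0.1578.
d_o2 = 113 − (-6.771) = 119.8 cm.
Lens 2: 1/d_i2 = 1/(16.0) − 1/(119.8) = 0.05415, so d_i2 = 18.47 cm; m₂ = −d_i2/d_o2 = -0.1541.
m = m₁·m₂ = (+0.1578)(-0.1541) = -0.0243.

m = -0.0243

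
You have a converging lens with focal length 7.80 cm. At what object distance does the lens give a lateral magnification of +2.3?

4.41 cm

m = −d_i/d_o ⇒ d_i = −m·d_o.
1/f = 1/d_o + 1/d_i = 1/d_o − 1/(m·d_o) = (1 − 1/m)/d_o, so d_o = f(1 − 1/m) = (7.800)(1 − 1/(+2.3)) = 4.41 cm.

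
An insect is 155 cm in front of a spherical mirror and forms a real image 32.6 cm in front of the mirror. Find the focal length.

Real image ⇒ d_i = +32.6 cm.
1/f = 1/d_o + 1/d_i = 1/(155) + 1/(32.6) = 0.03713, so f = 26.9 cm.
Since f is positive, the spherical mirror is concave.

f = 26.9 cm (concave)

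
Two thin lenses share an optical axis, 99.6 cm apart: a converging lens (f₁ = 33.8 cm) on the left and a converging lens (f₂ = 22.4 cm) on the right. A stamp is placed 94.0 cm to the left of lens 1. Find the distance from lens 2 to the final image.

Lens 1: 1/d_i1 = 1/f₁ − 1/d_o1 = 1/(33.8) − 1/(94.0) = 0.01895, so d_i1 = 52.78 cm.
The intermediate image is 52.78 cm to the right of lens 1, which is 99.6 − (52.78) = 46.82 cm to the left of lens 2, so d_o2 = +46.82 cm.
Lens 2: 1/d_i2 = 1/f₂ − 1/d_o2 = 1/(22.4) − 1/(46.82) = 0.02328, so d_i2 = 42.9 cm.
The final image is real, 42.9 cm to the right of lens 2 (overall magnification ≈ 0.51).

42.9 cm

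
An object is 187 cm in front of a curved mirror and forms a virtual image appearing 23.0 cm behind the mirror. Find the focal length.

Virtual image ⇒ d_i = −23.0 cm.
1/f = 1/d_o + 1/d_i = 1/(187) + 1/(-23.0) = -0.03813, so f = -26.2 cm.
Since f is negative, the curved mirror is convex.

f = -26.2 cm (convex)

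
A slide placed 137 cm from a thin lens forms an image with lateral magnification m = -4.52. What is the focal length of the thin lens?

f = 112 cm (converging)

m = −d_i/d_o ⇒ d_i = −m·d_o = −(-4.52)·(137) = 619.2 cm.
1/f = 1/d_o + 1/d_i = 1/(137) + 1/(619.2) = 0.008914, so f = 112 cm.
Since f is positive, the thin lens is converging.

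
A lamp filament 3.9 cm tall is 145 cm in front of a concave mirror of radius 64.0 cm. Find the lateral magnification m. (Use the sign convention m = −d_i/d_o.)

f = R/2 = 64.0/2 = 32.00 cm.
1/d_i = 1/f − 1/d_o = 1/(32.00) − 1/(145) = 0.02435, so d_i = 41.06 cm.
m = −d_i/d_o = −(41.06)/(145) = -0.283.
The image is real, inverted and reduced, in front of the mirror.

m = -0.283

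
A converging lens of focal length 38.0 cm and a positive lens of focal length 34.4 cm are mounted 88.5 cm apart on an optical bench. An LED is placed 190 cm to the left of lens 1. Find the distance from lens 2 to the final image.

Lens 1: 1/d_i1 = 1/f₁ − 1/d_o1 = 1/(38.0) − 1/(190) = 0.02105, so d_i1 = 47.50 cm.
The intermediate image is 47.50 cm to the right of lens 1, which is 88.5 − (47.50) = 41.00 cm to the left of lens 2, so d_o2 = +41.00 cm.
Lens 2: 1/d_i2 = 1/f₂ − 1/d_o2 = 1/(34.4) − 1/(41.00) = 0.004680, so d_i2 = 214 cm.
The final image is real, 214 cm to the right of lens 2 (overall magnification ≈ 1.3).

214 cm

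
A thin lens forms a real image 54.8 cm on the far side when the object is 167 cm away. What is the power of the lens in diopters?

P = +2.42 D

d_i = +54.8 cm.
1/f = 1/d_o + 1/d_i = 1/(167) + 1/(54.8) = 0.02424 cm⁻¹.
f = 41.26 cm = 0.4126 m, so P = 1/f = +2.42 D.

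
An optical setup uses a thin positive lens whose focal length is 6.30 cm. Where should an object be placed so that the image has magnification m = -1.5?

10.5 cm

m = −d_i/d_o ⇒ d_i = −m·d_o.
1/f = 1/d_o + 1/d_i = 1/d_o − 1/(m·d_o) = (1 − 1/m)/d_o, so d_o = f(1 − 1/m) = (6.300)(1 − 1/(-1.5)) = 10.5 cm.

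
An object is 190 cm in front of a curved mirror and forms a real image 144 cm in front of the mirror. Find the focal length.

Real image ⇒ d_i = +144 cm.
1/f = 1/d_o + 1/d_i = 1/(190) + 1/(144) = 0.01221, so f = 81.9 cm.
Since f is positive, the curved mirror is concave.

f = 81.9 cm (concave)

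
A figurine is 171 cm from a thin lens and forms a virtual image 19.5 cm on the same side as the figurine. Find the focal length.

f = -22.0 cm (diverging)

Virtual image ⇒ d_i = −19.5 cm.
1/f = 1/d_o + 1/d_i = 1/(171) + 1/(-19.5) = -0.04543, so f = -22.0 cm.
Since f is negative, the thin lens is diverging.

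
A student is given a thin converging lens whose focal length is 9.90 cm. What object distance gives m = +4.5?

7.70 cm

m = −d_i/d_o ⇒ d_i = −m·d_o.
1/f = 1/d_o + 1/d_i = 1/d_o − 1/(m·d_o) = (1 − 1/m)/d_o, so d_o = f(1 − 1/m) = (9.900)(1 − 1/(+4.5)) = 7.70 cm.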